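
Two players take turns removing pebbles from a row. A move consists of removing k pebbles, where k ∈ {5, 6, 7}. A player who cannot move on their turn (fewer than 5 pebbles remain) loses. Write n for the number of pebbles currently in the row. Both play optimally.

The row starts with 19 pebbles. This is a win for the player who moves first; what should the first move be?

Remove 5, leaving 14.

Build the W/L table. Terminal = L. A non-terminal position is W if it has a move to some L; otherwise it is L.
n=0: no move → L
n=1: no move → L
n=2: no move → L
n=3: no move → L
n=4: no move → L
n=5: can move to 0, which is L ⇒ W
n=6: can move to 1, which is L ⇒ W
n=7: can move to 2, which is L ⇒ W
n=8: can move to 3, which is L ⇒ W
n=9: can move to 4, which is L ⇒ W
n=10: can move to 4, which is L ⇒ W
n=11: can move to 4, which is L ⇒ W
n=12: moves to 7(W), 6(W), 5(W); every one is W ⇒ L
n=13: moves to 8(W), 7(W), 6(W); every one is W ⇒ L
n=14: moves to 9(W), 8(W), 7(W); every one is W ⇒ L
n=15: moves to 10(W), 9(W), 8(W); every one is W ⇒ L
n=16: moves to 11(W), 10(W), 9(W); every one is W ⇒ L
n=17: can move to 12, which is L ⇒ W
n=18: can move to 13, which is L ⇒ W
n=19: can move to 14, which is L ⇒ W
From 19, the L positions reachable in one move are: 14, 13, 12. Any move reaching one of these is winning.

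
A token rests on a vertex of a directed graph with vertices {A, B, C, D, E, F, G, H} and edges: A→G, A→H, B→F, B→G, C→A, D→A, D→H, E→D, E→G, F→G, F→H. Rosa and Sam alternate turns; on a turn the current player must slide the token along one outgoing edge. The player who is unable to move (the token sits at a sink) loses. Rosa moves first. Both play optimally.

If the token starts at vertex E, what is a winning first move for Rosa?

Move to G.

Work bottom-up. With no move the player to move loses. Otherwise the position is W if at least one move leads to an L position for the opponent, and L if every move leads to a W.
Every edge goes from a vertex to one that appears earlier in the order H, G, F, B, A, D, E, C, so processing vertices in that order labels each vertex after all of its successors.
H: no outgoing edge → L
G: no outgoing edge → L
F: W (go to G, an L position)
B: W (go to G, an L position)
A: W (go to G, an L position)
D: W (go to H, an L position)
E: W (go to G, an L position)
C: L (sole option A(W) is W)
From E, the L positions reachable in one move are: G.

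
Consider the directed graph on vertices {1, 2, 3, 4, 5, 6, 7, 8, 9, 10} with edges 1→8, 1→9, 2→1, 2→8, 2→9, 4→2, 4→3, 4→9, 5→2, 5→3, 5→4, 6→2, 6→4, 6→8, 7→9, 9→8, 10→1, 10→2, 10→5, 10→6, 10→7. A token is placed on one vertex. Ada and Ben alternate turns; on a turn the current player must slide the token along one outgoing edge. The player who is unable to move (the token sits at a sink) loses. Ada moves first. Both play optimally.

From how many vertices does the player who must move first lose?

Work bottom-up. With no move the player to move loses. Otherwise the position is W if at least one move leads to an L position for the opponent, and L if every move leads to a W.
Every edge goes from a vertex to one that appears earlier in the order 8, 3, 9, 1, 2, 4, 5, 7, 6, 10, so processing vertices in that order labels each vertex after all of its successors.
8: no outgoing edge → L
3: no outgoing edge → L
9: W (go to 8, an L position)
1: W (go to 8, an L position)
2: W (go to 8, an L position)
4: W (go to 3, an L position)
5: W (go to 3, an L position)
7: L (sole option 9(W) is W)
6: W (go to 8, an L position)
10: W (go to 7, an L position)
The L vertices are 3, 7, 8; that is 3 in all.

3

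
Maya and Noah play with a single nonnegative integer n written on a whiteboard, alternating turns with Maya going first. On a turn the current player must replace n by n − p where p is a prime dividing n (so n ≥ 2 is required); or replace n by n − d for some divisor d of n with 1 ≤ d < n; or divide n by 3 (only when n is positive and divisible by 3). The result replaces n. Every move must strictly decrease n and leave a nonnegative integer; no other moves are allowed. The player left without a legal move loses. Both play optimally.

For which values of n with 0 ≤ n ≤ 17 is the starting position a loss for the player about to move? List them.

Build the W/L table. Terminal = L. A non-terminal position is W if it has a move to some L; otherwise it is L.
n=0: no move → L
n=1: no move → L
n=2: reaches L-position 0 → W
n=3: reaches L-position 0 → W
n=4: only reaches 2(W), 3(W), all W → L
n=5: reaches L-position 0 → W
n=6: reaches L-position 4 → W
n=7: reaches L-position 0 → W
n=8: reaches L-position 4 → W
n=9: only reaches 3(W), 6(W), 8(W), all W → L
n=10: reaches L-position 9 → W
n=11: reaches L-position 0 → W
n=12: reaches L-position 4 → W
n=13: reaches L-position 0 → W
n=14: only reaches 7(W), 12(W), 13(W), all W → L
n=15: reaches L-position 14 → W
n=16: reaches L-position 14 → W
n=17: reaches L-position 0 → W
The losing starting values of n are exactly the entries labelled L in this table (5 of them).

0, 1, 4, 9, 14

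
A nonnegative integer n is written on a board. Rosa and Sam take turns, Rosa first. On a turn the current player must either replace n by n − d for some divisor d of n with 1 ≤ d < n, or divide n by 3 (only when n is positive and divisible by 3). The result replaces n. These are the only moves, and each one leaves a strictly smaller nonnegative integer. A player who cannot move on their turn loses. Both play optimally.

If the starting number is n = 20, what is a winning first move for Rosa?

Build the W/L table. Terminal = L. A non-terminal position is W if it has a move to some L; otherwise it is L.
n=0: no move → L
n=1: no move → L
n=2: can move to 1, which is L ⇒ W
n=3: can move to 1, which is L ⇒ W
n=4: moves to 2(W), 3(W); every one is W ⇒ L
n=5: can move to 4, which is L ⇒ W
n=6: can move to 4, which is L ⇒ W
n=7: the only move is to 6(W), a W ⇒ L
n=8: can move to 4, which is L ⇒ W
n=9: moves to 3(W), 6(W), 8(W); every one is W ⇒ L
n=10: can move to 9, which is L ⇒ W
n=11: the only move is to 10(W), a W ⇒ L
n=12: can move to 4, which is L ⇒ W
n=13: the only move is to 12(W), a W ⇒ L
n=14: can move to 7, which is L ⇒ W
n=15: moves to 5(W), 10(W), 12(W), 14(W); every one is W ⇒ L
n=16: can move to 15, which is L ⇒ W
n=17: the only move is to 16(W), a W ⇒ L
n=18: can move to 9, which is L ⇒ W
n=19: the only move is to 18(W), a W ⇒ L
n=20: can move to 15, which is L ⇒ W
From 20, the L positions reachable in one move are: 15, 19. Any move reaching one of these is winning.

Move to 15.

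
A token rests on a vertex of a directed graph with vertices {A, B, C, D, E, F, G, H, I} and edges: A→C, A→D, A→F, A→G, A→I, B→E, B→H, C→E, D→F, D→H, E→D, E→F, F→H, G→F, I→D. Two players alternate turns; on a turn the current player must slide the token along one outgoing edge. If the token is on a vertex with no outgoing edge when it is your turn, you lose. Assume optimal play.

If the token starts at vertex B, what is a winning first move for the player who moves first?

Use the standard recursion: the mover loses at a terminal position; elsewhere, the mover wins exactly when some move hands the opponent an L position.
Every edge goes from a vertex to one that appears earlier in the order H, F, D, E, C, I, G, A, B, so processing vertices in that order labels each vertex after all of its successors.
H: no outgoing edge → L
F: →H(L), so W
D: →H(L), so W
E: →D(W), F(W) — all W, so L
C: →E(L), so W
I: →D(W) only, which is W, so L
G: →F(W) only, which is W, so L
A: →G(L), so W
B: →E(L), so W
From B, the L positions reachable in one move are: E, H. Any move reaching one of these is winning.

Move to E.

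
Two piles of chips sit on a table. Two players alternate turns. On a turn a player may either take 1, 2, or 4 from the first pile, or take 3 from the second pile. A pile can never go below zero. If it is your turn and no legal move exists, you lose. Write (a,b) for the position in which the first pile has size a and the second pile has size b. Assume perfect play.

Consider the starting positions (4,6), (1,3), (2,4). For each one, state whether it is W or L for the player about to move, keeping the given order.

(4,6): W, (1,3): L, (2,4): W

Build the W/L table. Terminal = L. A non-terminal position is W if it has a move to some L; otherwise it is L.
No move ever increases a pile, so every position that can arise here has a ≤ 4 and b ≤ 6; it is enough to label the cells with 0 ≤ a ≤ 4 and 0 ≤ b ≤ 6.
Every move lowers a or b (never raises either), so fill the grid row by row in increasing a, and left to right within a row: each cell's successors are then already labelled.
      b=0  b=1  b=2  b=3  b=4  b=5  b=6
a=0:    L    L    L    W    W    W    L
a=1:    W    W    W    L    L    L    W
a=2:    W    W    W    W    W    W    W
a=3:    L    L    L    W    W    W    L
a=4:    W    W    W    L    L    L    W
Cells with no legal move (terminal, hence L): (0,0), (0,1), (0,2).
The remaining L cells, each justified by listing all of its moves:
(0,6): →(0,3)(W) only, which is W, so L
(1,3): →(0,3)(W), (1,0)(W) — all W, so L
(1,4): →(0,4)(W), (1,1)(W) — all W, so L
(1,5): →(0,5)(W), (1,2)(W) — all W, so L
(3,0): →(2,0)(W), (1,0)(W) — all W, so L
(3,1): →(2,1)(W), (1,1)(W) — all W, so L
(3,2): →(2,2)(W), (1,2)(W) — all W, so L
(3,6): →(2,6)(W), (1,6)(W), (3,3)(W) — all W, so L
(4,3): →(3,3)(W), (2,3)(W), (0,3)(W), (4,0)(W) — all W, so L
(4,4): →(3,4)(W), (2,4)(W), (0,4)(W), (4,1)(W) — all W, so L
(4,5): →(3,5)(W), (2,5)(W), (0,5)(W), (4,2)(W) — all W, so L
Every other cell has at least one move into one of the L cells above, so it is W.
(4,6): the move to (3,6) reaches an L cell, so W
(1,3): one of the L cells justified above, so L
(2,4): the move to (1,4) reaches an L cell, so W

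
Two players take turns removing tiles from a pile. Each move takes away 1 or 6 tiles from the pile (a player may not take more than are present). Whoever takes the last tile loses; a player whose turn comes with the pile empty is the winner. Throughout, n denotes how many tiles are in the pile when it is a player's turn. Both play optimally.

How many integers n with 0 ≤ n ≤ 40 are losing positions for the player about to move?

Use the standard recursion: the mover wins at a terminal position; elsewhere, the mover wins exactly when some move hands the opponent an L position.
n=0: no move; the opponent has just taken the last tile and therefore loses → W
n=1: the only move is to 0(W), a W ⇒ L
n=2: can move to 1, which is L ⇒ W
n=3: the only move is to 2(W), a W ⇒ L
n=4: can move to 3, which is L ⇒ W
n=5: the only move is to 4(W), a W ⇒ L
n=6: can move to 5, which is L ⇒ W
n=7: can move to 1, which is L ⇒ W
n=8: moves to 7(W), 2(W); every one is W ⇒ L
n=9: can move to 8, which is L ⇒ W
n=10: moves to 9(W), 4(W); every one is W ⇒ L
n=11: can move to 10, which is L ⇒ W
n=12: moves to 11(W), 6(W); every one is W ⇒ L
n=13: can move to 12, which is L ⇒ W
n=14: can move to 8, which is L ⇒ W
n=15: moves to 14(W), 9(W); every one is W ⇒ L
n=16: can move to 15, which is L ⇒ W
n=17: moves to 16(W), 11(W); every one is W ⇒ L
n=18: can move to 17, which is L ⇒ W
n=19: moves to 18(W), 13(W); every one is W ⇒ L
n=20: can move to 19, which is L ⇒ W
n=21: can move to 15, which is L ⇒ W
n=22: moves to 21(W), 16(W); every one is W ⇒ L
n=23: can move to 22, which is L ⇒ W
n=24: moves to 23(W), 18(W); every one is W ⇒ L
n=25: can move to 24, which is L ⇒ W
n=26: moves to 25(W), 20(W); every one is W ⇒ L
n=27: can move to 26, which is L ⇒ W
n=28: can move to 22, which is L ⇒ W
n=29: moves to 28(W), 23(W); every one is W ⇒ L
n=30: can move to 29, which is L ⇒ W
n=31: moves to 30(W), 25(W); every one is W ⇒ L
n=32: can move to 31, which is L ⇒ W
n=33: moves to 32(W), 27(W); every one is W ⇒ L
n=34: can move to 33, which is L ⇒ W
n=35: can move to 29, which is L ⇒ W
n=36: moves to 35(W), 30(W); every one is W ⇒ L
n=37: can move to 36, which is L ⇒ W
n=38: moves to 37(W), 32(W); every one is W ⇒ L
n=39: can move to 38, which is L ⇒ W
n=40: moves to 39(W), 34(W); every one is W ⇒ L
L entries with 0 ≤ n ≤ 40: n = 1, 3, 5, 8, 10, 12, 15, 17, 19, 22, 24, 26, 29, 31, 33, 36, 38, 40; that makes 18.

18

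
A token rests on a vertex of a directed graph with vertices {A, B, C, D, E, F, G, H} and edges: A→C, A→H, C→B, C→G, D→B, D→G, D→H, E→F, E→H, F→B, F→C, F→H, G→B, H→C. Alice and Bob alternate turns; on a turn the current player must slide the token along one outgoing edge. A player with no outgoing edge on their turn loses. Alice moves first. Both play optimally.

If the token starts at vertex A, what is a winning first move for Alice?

Move to H.

Compute win/loss labels from the base case upward. A position with no move is L. Any other position is W if it can reach an L in one move, else L.
Every edge goes from a vertex to one that appears earlier in the order B, G, C, H, F, A, E, D, so processing vertices in that order labels each vertex after all of its successors.
B: no outgoing edge → L
G: can move to B, which is L ⇒ W
C: can move to B, which is L ⇒ W
H: the only move is to C(W), a W ⇒ L
F: can move to H, which is L ⇒ W
A: can move to H, which is L ⇒ W
E: can move to H, which is L ⇒ W
D: can move to H, which is L ⇒ W
From A, the L positions reachable in one move are: H.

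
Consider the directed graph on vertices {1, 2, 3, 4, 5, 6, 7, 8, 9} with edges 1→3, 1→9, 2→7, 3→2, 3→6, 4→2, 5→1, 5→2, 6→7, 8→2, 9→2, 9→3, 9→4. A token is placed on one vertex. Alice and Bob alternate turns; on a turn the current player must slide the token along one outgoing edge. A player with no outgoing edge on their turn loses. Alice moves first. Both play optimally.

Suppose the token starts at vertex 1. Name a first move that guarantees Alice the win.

Move to 3.

Positions with no move are L. A position that does have a move is losing for the player to move precisely when every available move leads to a winning position for the opponent. Fill in the labels:
Every edge goes from a vertex to one that appears earlier in the order 7, 2, 4, 6, 8, 3, 9, 1, 5, so processing vertices in that order labels each vertex after all of its successors.
7: no outgoing edge → L
2: W (go to 7, an L position)
4: L (sole option 2(W) is W)
6: W (go to 7, an L position)
8: L (sole option 2(W) is W)
3: L (options 6(W), 2(W) are all W)
9: W (go to 3, an L position)
1: W (go to 3, an L position)
5: L (options 1(W), 2(W) are all W)
From 1, the L positions reachable in one move are: 3.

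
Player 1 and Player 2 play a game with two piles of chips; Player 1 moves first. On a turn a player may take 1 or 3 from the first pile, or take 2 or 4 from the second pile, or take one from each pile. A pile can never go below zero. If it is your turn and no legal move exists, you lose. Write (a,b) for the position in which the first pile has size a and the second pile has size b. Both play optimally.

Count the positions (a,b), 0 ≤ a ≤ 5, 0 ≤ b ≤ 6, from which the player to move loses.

Label each position W (a win for the player to move) or L (a loss). A position with no legal move is L; any other position is W exactly when some move reaches an L, and L when every move reaches a W.
Every move lowers a or b (never raises either), so fill the grid row by row in increasing a, and left to right within a row: each cell's successors are then already labelled.
      b=0  b=1  b=2  b=3  b=4  b=5  b=6
a=0:    L    L    W    W    W    W    L
a=1:    W    W    W    L    L    W    W
a=2:    L    L    W    W    W    W    L
a=3:    W    W    W    L    L    W    W
a=4:    L    L    W    W    W    W    L
a=5:    W    W    W    L    L    W    W
Cells with no legal move (terminal, hence L): (0,0), (0,1).
The remaining L cells, each justified by listing all of its moves:
(0,6): moves to (0,4)(W), (0,2)(W); every one is W ⇒ L
(1,3): moves to (0,3)(W), (1,1)(W), (0,2)(W); every one is W ⇒ L
(1,4): moves to (0,4)(W), (1,2)(W), (1,0)(W), (0,3)(W); every one is W ⇒ L
(2,0): the only move is to (1,0)(W), a W ⇒ L
(2,1): moves to (1,1)(W), (1,0)(W); every one is W ⇒ L
(2,6): moves to (1,6)(W), (2,4)(W), (2,2)(W), (1,5)(W); every one is W ⇒ L
(3,3): moves to (2,3)(W), (0,3)(W), (3,1)(W), (2,2)(W); every one is W ⇒ L
(3,4): moves to (2,4)(W), (0,4)(W), (3,2)(W), (3,0)(W), (2,3)(W); every one is W ⇒ L
(4,0): moves to (3,0)(W), (1,0)(W); every one is W ⇒ L
(4,1): moves to (3,1)(W), (1,1)(W), (3,0)(W); every one is W ⇒ L
(4,6): moves to (3,6)(W), (1,6)(W), (4,4)(W), (4,2)(W), (3,5)(W); every one is W ⇒ L
(5,3): moves to (4,3)(W), (2,3)(W), (5,1)(W), (4,2)(W); every one is W ⇒ L
(5,4): moves to (4,4)(W), (2,4)(W), (5,2)(W), (5,0)(W), (4,3)(W); every one is W ⇒ L
Every other cell has at least one move into one of the L cells above, so it is W.
L cells per row: a=0: 3, a=1: 2, a=2: 3, a=3: 2, a=4: 3, a=5: 2; total 15.

15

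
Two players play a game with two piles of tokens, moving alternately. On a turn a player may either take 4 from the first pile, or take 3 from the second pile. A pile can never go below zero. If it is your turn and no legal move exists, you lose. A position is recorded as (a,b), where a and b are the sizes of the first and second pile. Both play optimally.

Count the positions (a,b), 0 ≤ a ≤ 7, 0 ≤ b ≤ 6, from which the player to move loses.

28

Positions with no move are L. A position that does have a move is losing for the player to move precisely when every available move leads to a winning position for the opponent. Fill in the labels:
Every move lowers a or b (never raises either), so fill the grid row by row in increasing a, and left to right within a row: each cell's successors are then already labelled.
      b=0  b=1  b=2  b=3  b=4  b=5  b=6
a=0:    L    L    L    W    W    W    L
a=1:    L    L    L    W    W    W    L
a=2:    L    L    L    W    W    W    L
a=3:    L    L    L    W    W    W    L
a=4:    W    W    W    L    L    L    W
a=5:    W    W    W    L    L    L    W
a=6:    W    W    W    L    L    L    W
a=7:    W    W    W    L    L    L    W
Cells with no legal move (terminal, hence L): (0,0), (0,1), (0,2), (1,0), (1,1), (1,2), (2,0), (2,1), (2,2), (3,0), (3,1), (3,2).
The remaining L cells, each justified by listing all of its moves:
(0,6): only reaches (0,3)(W), which is W → L
(1,6): only reaches (1,3)(W), which is W → L
(2,6): only reaches (2,3)(W), which is W → L
(3,6): only reaches (3,3)(W), which is W → L
(4,3): only reaches (0,3)(W), (4,0)(W), all W → L
(4,4): only reaches (0,4)(W), (4,1)(W), all W → L
(4,5): only reaches (0,5)(W), (4,2)(W), all W → L
(5,3): only reaches (1,3)(W), (5,0)(W), all W → L
(5,4): only reaches (1,4)(W), (5,1)(W), all W → L
(5,5): only reaches (1,5)(W), (5,2)(W), all W → L
(6,3): only reaches (2,3)(W), (6,0)(W), all W → L
(6,4): only reaches (2,4)(W), (6,1)(W), all W → L
(6,5): only reaches (2,5)(W), (6,2)(W), all W → L
(7,3): only reaches (3,3)(W), (7,0)(W), all W → L
(7,4): only reaches (3,4)(W), (7,1)(W), all W → L
(7,5): only reaches (3,5)(W), (7,2)(W), all W → L
Every other cell has at least one move into one of the L cells above, so it is W.
L cells per row: a=0: 4, a=1: 4, a=2: 4, a=3: 4, a=4: 3, a=5: 3, a=6: 3, a=7: 3; total 28.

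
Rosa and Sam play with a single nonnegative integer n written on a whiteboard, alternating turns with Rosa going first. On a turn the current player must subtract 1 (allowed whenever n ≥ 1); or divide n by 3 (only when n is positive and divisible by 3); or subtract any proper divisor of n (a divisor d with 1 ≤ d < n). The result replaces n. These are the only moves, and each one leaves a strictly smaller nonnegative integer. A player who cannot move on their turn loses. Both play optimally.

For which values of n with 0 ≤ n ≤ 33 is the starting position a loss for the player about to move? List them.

Build the W/L table. Terminal = L. A non-terminal position is W if it has a move to some L; otherwise it is L.
n=0: no move → L
n=1: can move to 0, which is L ⇒ W
n=2: the only move is to 1(W), a W ⇒ L
n=3: can move to 2, which is L ⇒ W
n=4: can move to 2, which is L ⇒ W
n=5: the only move is to 4(W), a W ⇒ L
n=6: can move to 2, which is L ⇒ W
n=7: the only move is to 6(W), a W ⇒ L
n=8: can move to 7, which is L ⇒ W
n=9: moves to 3(W), 6(W), 8(W); every one is W ⇒ L
n=10: can move to 5, which is L ⇒ W
n=11: the only move is to 10(W), a W ⇒ L
n=12: can move to 9, which is L ⇒ W
n=13: the only move is to 12(W), a W ⇒ L
n=14: can move to 7, which is L ⇒ W
n=15: can move to 5, which is L ⇒ W
n=16: moves to 8(W), 12(W), 14(W), 15(W); every one is W ⇒ L
n=17: can move to 16, which is L ⇒ W
n=18: can move to 9, which is L ⇒ W
n=19: the only move is to 18(W), a W ⇒ L
n=20: can move to 16, which is L ⇒ W
n=21: can move to 7, which is L ⇒ W
n=22: can move to 11, which is L ⇒ W
n=23: the only move is to 22(W), a W ⇒ L
n=24: can move to 16, which is L ⇒ W
n=25: moves to 20(W), 24(W); every one is W ⇒ L
n=26: can move to 13, which is L ⇒ W
n=27: can move to 9, which is L ⇒ W
n=28: moves to 14(W), 21(W), 24(W), 26(W), 27(W); every one is W ⇒ L
n=29: can move to 28, which is L ⇒ W
n=30: can move to 25, which is L ⇒ W
n=31: the only move is to 30(W), a W ⇒ L
n=32: can move to 16, which is L ⇒ W
n=33: can move to 11, which is L ⇒ W
Reading off the rows marked L gives the requested list; there are 13 such values of n.

0, 2, 5, 7, 9, 11, 13, 16, 19, 23, 25, 28, 31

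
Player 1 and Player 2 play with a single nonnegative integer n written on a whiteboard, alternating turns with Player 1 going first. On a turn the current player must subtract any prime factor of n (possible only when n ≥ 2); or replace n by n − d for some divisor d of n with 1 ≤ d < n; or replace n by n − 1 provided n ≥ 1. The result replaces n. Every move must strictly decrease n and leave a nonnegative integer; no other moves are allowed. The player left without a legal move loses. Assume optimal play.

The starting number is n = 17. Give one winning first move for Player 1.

Move to 0.

Compute win/loss labels from the base case upward. A position with no move is L. Any other position is W if it can reach an L in one move, else L.
n=0: no move → L
n=1: W (go to 0, an L position)
n=2: W (go to 0, an L position)
n=3: W (go to 0, an L position)
n=4: L (options 2(W), 3(W) are all W)
n=5: W (go to 0, an L position)
n=6: W (go to 4, an L position)
n=7: W (go to 0, an L position)
n=8: W (go to 4, an L position)
n=9: L (options 6(W), 8(W) are all W)
n=10: W (go to 9, an L position)
n=11: W (go to 0, an L position)
n=12: W (go to 9, an L position)
n=13: W (go to 0, an L position)
n=14: L (options 7(W), 12(W), 13(W) are all W)
n=15: W (go to 14, an L position)
n=16: W (go to 14, an L position)
n=17: W (go to 0, an L position)
From 17, the L positions reachable in one move are: 0.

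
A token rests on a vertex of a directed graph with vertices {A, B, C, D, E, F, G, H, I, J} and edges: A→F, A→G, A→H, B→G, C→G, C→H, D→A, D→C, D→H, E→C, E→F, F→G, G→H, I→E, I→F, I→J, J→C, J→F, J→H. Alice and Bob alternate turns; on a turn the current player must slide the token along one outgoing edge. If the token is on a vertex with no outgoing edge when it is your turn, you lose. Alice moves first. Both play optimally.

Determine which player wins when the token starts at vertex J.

Classify positions by backward induction: terminal positions (no move available) are L. From any other position, the mover wins iff some move reaches an L.
Every edge goes from a vertex to one that appears earlier in the order H, G, C, F, A, B, J, E, D, I, so processing vertices in that order labels each vertex after all of its successors.
H: no outgoing edge → L
G: can move to H, which is L ⇒ W
C: can move to H, which is L ⇒ W
F: the only move is to G(W), a W ⇒ L
A: can move to F, which is L ⇒ W
B: the only move is to G(W), a W ⇒ L
J: can move to F, which is L ⇒ W
E: can move to F, which is L ⇒ W
D: can move to H, which is L ⇒ W
I: can move to F, which is L ⇒ W
The starting position J is W: Alice should move to F, handing over an L position.

Alice wins.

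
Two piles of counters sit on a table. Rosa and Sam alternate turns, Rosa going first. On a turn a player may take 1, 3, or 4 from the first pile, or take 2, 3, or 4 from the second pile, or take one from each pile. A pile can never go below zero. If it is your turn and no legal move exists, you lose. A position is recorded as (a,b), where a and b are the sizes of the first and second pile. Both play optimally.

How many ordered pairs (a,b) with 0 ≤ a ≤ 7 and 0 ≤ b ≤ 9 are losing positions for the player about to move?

23

Build the W/L table. Terminal = L. A non-terminal position is W if it has a move to some L; otherwise it is L.
Every move lowers a or b (never raises either), so fill the grid row by row in increasing a, and left to right within a row: each cell's successors are then already labelled.
      b=0  b=1  b=2  b=3  b=4  b=5  b=6  b=7  b=8  b=9
a=0:    L    L    W    W    W    W    L    L    W    W
a=1:    W    W    W    L    L    W    W    W    W    L
a=2:    L    L    W    W    W    W    L    L    W    W
a=3:    W    W    W    L    L    W    W    W    W    L
a=4:    W    W    L    W    W    W    W    W    L    W
a=5:    W    W    W    W    W    L    W    W    W    W
a=6:    W    W    L    W    W    W    W    W    L    W
a=7:    L    L    W    W    W    W    L    L    W    W
Cells with no legal move (terminal, hence L): (0,0), (0,1).
The remaining L cells, each justified by listing all of its moves:
(0,6): only reaches (0,4)(W), (0,3)(W), (0,2)(W), all W → L
(0,7): only reaches (0,5)(W), (0,4)(W), (0,3)(W), all W → L
(1,3): only reaches (0,3)(W), (1,1)(W), (1,0)(W), (0,2)(W), all W → L
(1,4): only reaches (0,4)(W), (1,2)(W), (1,1)(W), (1,0)(W), (0,3)(W), all W → L
(1,9): only reaches (0,9)(W), (1,7)(W), (1,6)(W), (1,5)(W), (0,8)(W), all W → L
(2,0): only reaches (1,0)(W), which is W → L
(2,1): only reaches (1,1)(W), (1,0)(W), all W → L
(2,6): only reaches (1,6)(W), (2,4)(W), (2,3)(W), (2,2)(W), (1,5)(W), all W → L
(2,7): only reaches (1,7)(W), (2,5)(W), (2,4)(W), (2,3)(W), (1,6)(W), all W → L
(3,3): only reaches (2,3)(W), (0,3)(W), (3,1)(W), (3,0)(W), (2,2)(W), all W → L
(3,4): only reaches (2,4)(W), (0,4)(W), (3,2)(W), (3,1)(W), (3,0)(W), (2,3)(W), all W → L
(3,9): only reaches (2,9)(W), (0,9)(W), (3,7)(W), (3,6)(W), (3,5)(W), (2,8)(W), all W → L
(4,2): only reaches (3,2)(W), (1,2)(W), (0,2)(W), (4,0)(W), (3,1)(W), all W → L
(4,8): only reaches (3,8)(W), (1,8)(W), (0,8)(W), (4,6)(W), (4,5)(W), (4,4)(W), (3,7)(W), all W → L
(5,5): only reaches (4,5)(W), (2,5)(W), (1,5)(W), (5,3)(W), (5,2)(W), (5,1)(W), (4,4)(W), all W → L
(6,2): only reaches (5,2)(W), (3,2)(W), (2,2)(W), (6,0)(W), (5,1)(W), all W → L
(6,8): only reaches (5,8)(W), (3,8)(W), (2,8)(W), (6,6)(W), (6,5)(W), (6,4)(W), (5,7)(W), all W → L
(7,0): only reaches (6,0)(W), (4,0)(W), (3,0)(W), all W → L
(7,1): only reaches (6,1)(W), (4,1)(W), (3,1)(W), (6,0)(W), all W → L
(7,6): only reaches (6,6)(W), (4,6)(W), (3,6)(W), (7,4)(W), (7,3)(W), (7,2)(W), (6,5)(W), all W → L
(7,7): only reaches (6,7)(W), (4,7)(W), (3,7)(W), (7,5)(W), (7,4)(W), (7,3)(W), (6,6)(W), all W → L
Every other cell has at least one move into one of the L cells above, so it is W.
L cells per row: a=0: 4, a=1: 3, a=2: 4, a=3: 3, a=4: 2, a=5: 1, a=6: 2, a=7: 4; total 23.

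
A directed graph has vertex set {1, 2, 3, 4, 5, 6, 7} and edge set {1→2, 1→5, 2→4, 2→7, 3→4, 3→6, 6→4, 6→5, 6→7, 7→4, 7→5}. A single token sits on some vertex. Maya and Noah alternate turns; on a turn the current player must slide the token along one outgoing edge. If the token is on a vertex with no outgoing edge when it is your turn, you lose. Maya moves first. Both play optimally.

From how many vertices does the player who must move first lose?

2

Compute win/loss labels from the base case upward. A position with no move is L. Any other position is W if it can reach an L in one move, else L.
Every edge goes from a vertex to one that appears earlier in the order 5, 4, 7, 6, 2, 3, 1, so processing vertices in that order labels each vertex after all of its successors.
5: no outgoing edge → L
4: no outgoing edge → L
7: can move to 4, which is L ⇒ W
6: can move to 4, which is L ⇒ W
2: can move to 4, which is L ⇒ W
3: can move to 4, which is L ⇒ W
1: can move to 5, which is L ⇒ W
The L vertices are 4, 5; that is 2 in all.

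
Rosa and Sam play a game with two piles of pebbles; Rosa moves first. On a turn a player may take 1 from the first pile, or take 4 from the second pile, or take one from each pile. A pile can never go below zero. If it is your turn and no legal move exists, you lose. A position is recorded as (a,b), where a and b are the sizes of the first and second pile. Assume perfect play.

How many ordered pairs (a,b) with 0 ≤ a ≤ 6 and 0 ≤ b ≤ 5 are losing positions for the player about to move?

19

Positions with no move are L. A position that does have a move is losing for the player to move precisely when every available move leads to a winning position for the opponent. Fill in the labels:
Every move lowers a or b (never raises either), so fill the grid row by row in increasing a, and left to right within a row: each cell's successors are then already labelled.
      b=0  b=1  b=2  b=3  b=4  b=5
a=0:    L    L    L    L    W    W
a=1:    W    W    W    W    W    L
a=2:    L    L    L    L    W    W
a=3:    W    W    W    W    W    L
a=4:    L    L    L    L    W    W
a=5:    W    W    W    W    W    L
a=6:    L    L    L    L    W    W
Cells with no legal move (terminal, hence L): (0,0), (0,1), (0,2), (0,3).
The remaining L cells, each justified by listing all of its moves:
(1,5): only reaches (0,5)(W), (1,1)(W), (0,4)(W), all W → L
(2,0): only reaches (1,0)(W), which is W → L
(2,1): only reaches (1,1)(W), (1,0)(W), all W → L
(2,2): only reaches (1,2)(W), (1,1)(W), all W → L
(2,3): only reaches (1,3)(W), (1,2)(W), all W → L
(3,5): only reaches (2,5)(W), (3,1)(W), (2,4)(W), all W → L
(4,0): only reaches (3,0)(W), which is W → L
(4,1): only reaches (3,1)(W), (3,0)(W), all W → L
(4,2): only reaches (3,2)(W), (3,1)(W), all W → L
(4,3): only reaches (3,3)(W), (3,2)(W), all W → L
(5,5): only reaches (4,5)(W), (5,1)(W), (4,4)(W), all W → L
(6,0): only reaches (5,0)(W), which is W → L
(6,1): only reaches (5,1)(W), (5,0)(W), all W → L
(6,2): only reaches (5,2)(W), (5,1)(W), all W → L
(6,3): only reaches (5,3)(W), (5,2)(W), all W → L
Every other cell has at least one move into one of the L cells above, so it is W.
L cells per row: a=0: 4, a=1: 1, a=2: 4, a=3: 1, a=4: 4, a=5: 1, a=6: 4; total 19.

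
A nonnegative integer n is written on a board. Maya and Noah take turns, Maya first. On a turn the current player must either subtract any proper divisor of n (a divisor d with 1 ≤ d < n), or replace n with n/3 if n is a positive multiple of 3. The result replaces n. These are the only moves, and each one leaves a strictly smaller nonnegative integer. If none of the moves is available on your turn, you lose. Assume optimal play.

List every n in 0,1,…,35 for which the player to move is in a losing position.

Label each position W (a win for the player to move) or L (a loss). A position with no legal move is L; any other position is W exactly when some move reaches an L, and L when every move reaches a W.
n=0: no move → L
n=1: no move → L
n=2: reaches L-position 1 → W
n=3: reaches L-position 1 → W
n=4: only reaches 2(W), 3(W), all W → L
n=5: reaches L-position 4 → W
n=6: reaches L-position 4 → W
n=7: only reaches 6(W), which is W → L
n=8: reaches L-position 4 → W
n=9: only reaches 3(W), 6(W), 8(W), all W → L
n=10: reaches L-position 9 → W
n=11: only reaches 10(W), which is W → L
n=12: reaches L-position 4 → W
n=13: only reaches 12(W), which is W → L
n=14: reaches L-position 7 → W
n=15: only reaches 5(W), 10(W), 12(W), 14(W), all W → L
n=16: reaches L-position 15 → W
n=17: only reaches 16(W), which is W → L
n=18: reaches L-position 9 → W
n=19: only reaches 18(W), which is W → L
n=20: reaches L-position 15 → W
n=21: reaches L-position 7 → W
n=22: reaches L-position 11 → W
n=23: only reaches 22(W), which is W → L
n=24: reaches L-position 23 → W
n=25: only reaches 20(W), 24(W), all W → L
n=26: reaches L-position 13 → W
n=27: reaches L-position 9 → W
n=28: only reaches 14(W), 21(W), 24(W), 26(W), 27(W), all W → L
n=29: reaches L-position 28 → W
n=30: reaches L-position 15 → W
n=31: only reaches 30(W), which is W → L
n=32: reaches L-position 28 → W
n=33: reaches L-position 11 → W
n=34: reaches L-position 17 → W
n=35: reaches L-position 28 → W
Reading off the rows marked L gives the requested list; there are 14 such values of n.

0, 1, 4, 7, 9, 11, 13, 15, 17, 19, 23, 25, 28, 31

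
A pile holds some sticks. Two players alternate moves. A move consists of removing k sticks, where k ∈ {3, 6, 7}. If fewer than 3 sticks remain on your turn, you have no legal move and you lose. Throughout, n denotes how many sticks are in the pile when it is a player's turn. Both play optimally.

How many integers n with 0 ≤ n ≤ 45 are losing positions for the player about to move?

15

Work bottom-up. With no move the player to move loses. Otherwise the position is W if at least one move leads to an L position for the opponent, and L if every move leads to a W.
n=0: no move → L
n=1: no move → L
n=2: no move → L
n=3: can move to 0, which is L ⇒ W
n=4: can move to 1, which is L ⇒ W
n=5: can move to 2, which is L ⇒ W
n=6: can move to 0, which is L ⇒ W
n=7: can move to 1, which is L ⇒ W
n=8: can move to 2, which is L ⇒ W
n=9: can move to 2, which is L ⇒ W
n=10: moves to 7(W), 4(W), 3(W); every one is W ⇒ L
n=11: moves to 8(W), 5(W), 4(W); every one is W ⇒ L
n=12: moves to 9(W), 6(W), 5(W); every one is W ⇒ L
n=13: can move to 10, which is L ⇒ W
n=14: can move to 11, which is L ⇒ W
n=15: can move to 12, which is L ⇒ W
n=16: can move to 10, which is L ⇒ W
n=17: can move to 11, which is L ⇒ W
n=18: can move to 12, which is L ⇒ W
n=19: can move to 12, which is L ⇒ W
n=20: moves to 17(W), 14(W), 13(W); every one is W ⇒ L
n=21: moves to 18(W), 15(W), 14(W); every one is W ⇒ L
n=22: moves to 19(W), 16(W), 15(W); every one is W ⇒ L
n=23: can move to 20, which is L ⇒ W
n=24: can move to 21, which is L ⇒ W
n=25: can move to 22, which is L ⇒ W
n=26: can move to 20, which is L ⇒ W
n=27: can move to 21, which is L ⇒ W
n=28: can move to 22, which is L ⇒ W
n=29: can move to 22, which is L ⇒ W
n=30: moves to 27(W), 24(W), 23(W); every one is W ⇒ L
n=31: moves to 28(W), 25(W), 24(W); every one is W ⇒ L
n=32: moves to 29(W), 26(W), 25(W); every one is W ⇒ L
n=33: can move to 30, which is L ⇒ W
n=34: can move to 31, which is L ⇒ W
n=35: can move to 32, which is L ⇒ W
n=36: can move to 30, which is L ⇒ W
n=37: can move to 31, which is L ⇒ W
n=38: can move to 32, which is L ⇒ W
n=39: can move to 32, which is L ⇒ W
n=40: moves to 37(W), 34(W), 33(W); every one is W ⇒ L
n=41: moves to 38(W), 35(W), 34(W); every one is W ⇒ L
n=42: moves to 39(W), 36(W), 35(W); every one is W ⇒ L
n=43: can move to 40, which is L ⇒ W
n=44: can move to 41, which is L ⇒ W
n=45: can move to 42, which is L ⇒ W
L entries with 0 ≤ n ≤ 45: n = 0, 1, 2, 10, 11, 12, 20, 21, 22, 30, 31, 32, 40, 41, 42; that makes 15.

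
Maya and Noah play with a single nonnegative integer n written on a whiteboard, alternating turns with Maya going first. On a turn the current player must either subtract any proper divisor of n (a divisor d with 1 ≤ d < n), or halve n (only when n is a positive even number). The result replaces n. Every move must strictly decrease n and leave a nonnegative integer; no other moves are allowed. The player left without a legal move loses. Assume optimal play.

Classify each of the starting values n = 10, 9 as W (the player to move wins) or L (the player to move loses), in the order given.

Label each position W (a win for the player to move) or L (a loss). A position with no legal move is L; any other position is W exactly when some move reaches an L, and L when every move reaches a W.
n=0: no move → L
n=1: no move → L
n=2: W (go to 1, an L position)
n=3: L (sole option 2(W) is W)
n=4: W (go to 3, an L position)
n=5: L (sole option 4(W) is W)
n=6: W (go to 3, an L position)
n=7: L (sole option 6(W) is W)
n=8: W (go to 7, an L position)
n=9: L (options 6(W), 8(W) are all W)
n=10: W (go to 5, an L position)

10: W, 9: L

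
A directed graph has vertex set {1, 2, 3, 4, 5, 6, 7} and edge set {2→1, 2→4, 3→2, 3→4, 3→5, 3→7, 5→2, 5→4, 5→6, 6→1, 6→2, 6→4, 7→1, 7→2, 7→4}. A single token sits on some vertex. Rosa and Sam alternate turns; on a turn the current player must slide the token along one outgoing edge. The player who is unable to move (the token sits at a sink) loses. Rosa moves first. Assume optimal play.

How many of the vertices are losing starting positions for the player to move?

2

Work bottom-up. With no move the player to move loses. Otherwise the position is W if at least one move leads to an L position for the opponent, and L if every move leads to a W.
Every edge goes from a vertex to one that appears earlier in the order 4, 1, 2, 7, 6, 5, 3, so processing vertices in that order labels each vertex after all of its successors.
4: no outgoing edge → L
1: no outgoing edge → L
2: can move to 1, which is L ⇒ W
7: can move to 1, which is L ⇒ W
6: can move to 1, which is L ⇒ W
5: can move to 4, which is L ⇒ W
3: can move to 4, which is L ⇒ W
The L vertices are 1, 4; that is 2 in all.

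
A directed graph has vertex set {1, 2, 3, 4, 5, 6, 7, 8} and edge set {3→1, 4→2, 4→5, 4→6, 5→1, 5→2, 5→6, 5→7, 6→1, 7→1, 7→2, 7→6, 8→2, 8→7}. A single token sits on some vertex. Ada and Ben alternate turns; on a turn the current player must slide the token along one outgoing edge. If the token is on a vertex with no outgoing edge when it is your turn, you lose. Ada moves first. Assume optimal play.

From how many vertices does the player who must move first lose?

2

Label each position W (a win for the player to move) or L (a loss). A position with no legal move is L; any other position is W exactly when some move reaches an L, and L when every move reaches a W.
Every edge goes from a vertex to one that appears earlier in the order 1, 2, 6, 7, 5, 3, 4, 8, so processing vertices in that order labels each vertex after all of its successors.
1: no outgoing edge → L
2: no outgoing edge → L
6: W (go to 1, an L position)
7: W (go to 2, an L position)
5: W (go to 2, an L position)
3: W (go to 1, an L position)
4: W (go to 2, an L position)
8: W (go to 2, an L position)
The L vertices are 1, 2; that is 2 in all.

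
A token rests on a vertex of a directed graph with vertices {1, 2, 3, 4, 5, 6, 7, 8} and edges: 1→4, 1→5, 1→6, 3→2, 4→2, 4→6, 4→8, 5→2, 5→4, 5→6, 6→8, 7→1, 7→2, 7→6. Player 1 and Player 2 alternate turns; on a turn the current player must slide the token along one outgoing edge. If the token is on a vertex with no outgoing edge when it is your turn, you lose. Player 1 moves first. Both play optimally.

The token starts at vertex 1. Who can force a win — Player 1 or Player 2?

Compute win/loss labels from the base case upward. A position with no move is L. Any other position is W if it can reach an L in one move, else L.
Every edge goes from a vertex to one that appears earlier in the order 8, 2, 6, 4, 5, 1, 3, 7, so processing vertices in that order labels each vertex after all of its successors.
8: no outgoing edge → L
2: no outgoing edge → L
6: →8(L), so W
4: →2(L), so W
5: →2(L), so W
1: →5(W), 4(W), 6(W) — all W, so L
3: →2(L), so W
7: →1(L), so W
Every move from 1 reaches a W position, so the mover loses.

Player 2 wins.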